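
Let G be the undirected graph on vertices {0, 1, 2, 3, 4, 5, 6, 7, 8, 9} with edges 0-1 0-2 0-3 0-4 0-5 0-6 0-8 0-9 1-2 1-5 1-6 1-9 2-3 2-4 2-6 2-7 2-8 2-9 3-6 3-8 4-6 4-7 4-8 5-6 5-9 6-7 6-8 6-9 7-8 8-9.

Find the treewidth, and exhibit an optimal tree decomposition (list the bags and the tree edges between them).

Each bag holds 5 vertices, so the decomposition has width 4, which upper-bounds the treewidth. Conversely, {0, 2, 6, 8, 9} is a clique of size 5, and the vertices of any clique must share a bag in every tree decomposition; so some bag has ≥ 5 vertices and tw(G) ≥ 4. Combining the bounds, tw(G) = 4.

Treewidth 4.
One optimal decomposition is:
Bags: B1 = {0, 2, 4, 6, 8}  B2 = {0, 2, 3, 6, 8}  B3 = {0, 2, 6, 8, 9}  B4 = {0, 1, 2, 6, 9}  B5 = {2, 4, 6, 7, 8}  B6 = {0, 1, 5, 6, 9}
Tree: B1–B2, B1–B3, B3–B4, B1–B5, B4–B6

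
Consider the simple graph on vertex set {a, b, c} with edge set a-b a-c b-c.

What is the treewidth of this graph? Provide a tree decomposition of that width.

Treewidth 2.
Bags: B1 = {a, b, c}
Tree: (single bag)

A single bag containing all 3 vertices is trivially a valid decomposition of width 2. For the lower bound, the 3 vertices {a, b, c} are pairwise adjacent, and any tree decomposition puts a clique entirely inside one bag — forcing width ≥ 2. Hence tw(G) = 2 exactly.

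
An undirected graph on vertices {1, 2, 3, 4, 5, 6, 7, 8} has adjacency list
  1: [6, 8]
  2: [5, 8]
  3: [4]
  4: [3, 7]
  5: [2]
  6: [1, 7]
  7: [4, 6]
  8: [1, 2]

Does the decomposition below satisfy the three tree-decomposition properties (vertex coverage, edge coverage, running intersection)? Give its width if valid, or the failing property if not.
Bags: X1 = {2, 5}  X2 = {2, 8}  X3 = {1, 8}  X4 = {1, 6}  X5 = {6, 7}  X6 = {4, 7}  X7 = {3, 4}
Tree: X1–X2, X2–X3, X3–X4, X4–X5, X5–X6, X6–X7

Vertex coverage: the bags together contain {1, 2, 3, 4, 5, 6, 7, 8}, the full vertex set. Edge coverage: each edge of G has both endpoints in at least one bag. Running intersection: for every vertex, the bags containing it form a connected subtree. All three properties hold, so this is a valid tree decomposition of width max|bag| − 1 = 1, and hence tw(G) ≤ 1.

Yes; width 1.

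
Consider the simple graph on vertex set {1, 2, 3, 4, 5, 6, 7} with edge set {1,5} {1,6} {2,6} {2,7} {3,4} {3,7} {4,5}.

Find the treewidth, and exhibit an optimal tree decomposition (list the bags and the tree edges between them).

Treewidth 2.
One such decomposition:
Bags: B1 = {1, 2, 6}  B2 = {1, 2, 5}  B3 = {2, 4, 5}  B4 = {2, 3, 4}  B5 = {2, 3, 7}
Tree: B1–B2, B2–B3, B3–B4, B4–B5

Each bag holds 3 vertices, so the decomposition has width 2, which upper-bounds the treewidth. Since 2–6–1–5–4–3–7–2 is a cycle in G, G is not acyclic. Forests are exactly the graphs of treewidth ≤ 1, so tw(G) ≥ 2. Therefore the treewidth is 2.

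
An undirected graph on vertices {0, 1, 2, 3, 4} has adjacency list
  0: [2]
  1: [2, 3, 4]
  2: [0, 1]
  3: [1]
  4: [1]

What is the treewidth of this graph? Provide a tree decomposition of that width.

Each bag holds 2 vertices, so the decomposition has width 1, which upper-bounds the treewidth. Since G has at least one edge (e.g. 1–2), it is not an edgeless graph, so tw(G) ≥ 1. The upper and lower bounds meet at 1, so that is the treewidth.

Treewidth 1.
One such decomposition:
Bags: B1 = {1, 2}  B2 = {1, 3}  B3 = {1, 4}  B4 = {0, 2}
Tree: B1–B2, B1–B3, B1–B4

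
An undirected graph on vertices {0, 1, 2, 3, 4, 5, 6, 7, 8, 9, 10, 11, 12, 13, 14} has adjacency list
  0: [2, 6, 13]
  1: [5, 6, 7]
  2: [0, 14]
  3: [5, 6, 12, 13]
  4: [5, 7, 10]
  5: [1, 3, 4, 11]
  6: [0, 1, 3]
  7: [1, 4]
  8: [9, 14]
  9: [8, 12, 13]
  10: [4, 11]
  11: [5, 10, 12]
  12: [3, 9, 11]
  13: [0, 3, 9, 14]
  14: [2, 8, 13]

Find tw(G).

A width-3 tree decomposition is:
Bags: B1 = {2, 8, 9, 14}  B2 = {2, 9, 13, 14}  B3 = {0, 2, 9, 13}  B4 = {0, 9, 12, 13}  B5 = {0, 3, 12, 13}  B6 = {0, 3, 6, 12}  B7 = {3, 6, 11, 12}  B8 = {3, 5, 6, 11}  B9 = {1, 5, 6, 11}  B10 = {1, 5, 10, 11}  B11 = {1, 4, 5, 10}  B12 = {1, 4, 7, 10}
Tree: B1–B2, B2–B3, B3–B4, B4–B5, B5–B6, B6–B7, B7–B8, B8–B9, B9–B10, B10–B11, B11–B12
Each bag holds 4 vertices, so the decomposition has width 3, which upper-bounds the treewidth. For the lower bound: the 4 vertex sets {2,8,14}, {9}, {13}, {0,3,6,12} are disjoint, each induces a connected subgraph, and every pair is joined by at least one edge of G. Contracting each set to a single vertex therefore yields K_{4} as a minor, and since treewidth is minor-monotone, tw(G) ≥ tw(K_{4}) = 3. Hence tw(G) = 3 exactly.

3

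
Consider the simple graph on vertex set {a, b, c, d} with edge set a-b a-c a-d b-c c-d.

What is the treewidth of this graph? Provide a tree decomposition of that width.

Every bag has size at most 3, so the width is 3 − 1 = 2 and tw(G) ≤ 2. Conversely, {a, c, d} is a clique of size 3, and the vertices of any clique must share a bag in every tree decomposition; so some bag has ≥ 3 vertices and tw(G) ≥ 2. Combining the bounds, tw(G) = 2.

Treewidth 2.
One such decomposition:
Bags: B1 = {a, c, d}  B2 = {a, b, c}
Tree: B1–B2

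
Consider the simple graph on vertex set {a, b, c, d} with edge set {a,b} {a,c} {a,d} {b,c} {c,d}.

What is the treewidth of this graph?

2

A width-2 tree decomposition is:
Bags: B1 = {a, b, c}  B2 = {a, c, d}
Tree: B1–B2
Each bag holds 3 vertices, so the decomposition has width 2, which upper-bounds the treewidth. For the lower bound, the 3 vertices {a, c, d} are pairwise adjacent, and any tree decomposition puts a clique entirely inside one bag — forcing width ≥ 2. Hence tw(G) = 2 exactly.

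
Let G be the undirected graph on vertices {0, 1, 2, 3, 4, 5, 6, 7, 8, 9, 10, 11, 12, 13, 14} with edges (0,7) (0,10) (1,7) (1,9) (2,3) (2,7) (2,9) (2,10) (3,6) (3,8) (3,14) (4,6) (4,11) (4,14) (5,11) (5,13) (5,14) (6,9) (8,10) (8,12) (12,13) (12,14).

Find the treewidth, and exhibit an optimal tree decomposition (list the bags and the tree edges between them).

Treewidth 3.
One such decomposition:
Bags: B1 = {5, 11, 12, 13}  B2 = {5, 11, 12, 14}  B3 = {4, 11, 12, 14}  B4 = {4, 8, 12, 14}  B5 = {3, 4, 8, 14}  B6 = {3, 4, 6, 8}  B7 = {3, 6, 8, 10}  B8 = {2, 3, 6, 10}  B9 = {2, 6, 9, 10}  B10 = {0, 2, 9, 10}  B11 = {0, 2, 7, 9}  B12 = {0, 1, 7, 9}
Tree: B1–B2, B2–B3, B3–B4, B4–B5, B5–B6, B6–B7, B7–B8, B8–B9, B9–B10, B10–B11, B11–B12

The largest bag has 4 vertices, giving width 3; this decomposition certifies tw(G) ≤ 3. For the lower bound: the 4 vertex sets {5,11,13}, {12}, {14}, {3,4,6,8} are disjoint, each induces a connected subgraph, and every pair is joined by at least one edge of G. Contracting each set to a single vertex therefore yields K_{4} as a minor, and since treewidth is minor-monotone, tw(G) ≥ tw(K_{4}) = 3. The upper and lower bounds meet at 3, so that is the treewidth.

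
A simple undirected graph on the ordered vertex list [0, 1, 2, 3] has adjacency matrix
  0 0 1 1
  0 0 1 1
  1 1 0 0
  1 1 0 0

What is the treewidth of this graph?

A width-2 tree decomposition is:
Bags: B1 = {0, 1, 2}  B2 = {0, 1, 3}
Tree: B1–B2
Every bag has size at most 3, so the width is 3 − 1 = 2 and tw(G) ≤ 2. The edges 0–2–1–3–0 form a cycle, so G is not a tree and its treewidth is at least 2. Hence tw(G) = 2 exactly.

2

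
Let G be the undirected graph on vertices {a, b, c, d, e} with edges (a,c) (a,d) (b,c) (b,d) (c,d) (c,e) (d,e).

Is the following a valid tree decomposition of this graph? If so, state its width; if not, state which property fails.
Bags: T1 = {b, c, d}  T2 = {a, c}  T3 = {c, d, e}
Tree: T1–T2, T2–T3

A tree decomposition must satisfy three properties: every vertex lies in some bag; for every edge, both endpoints lie together in some bag; and for every vertex, the bags containing it form a connected subtree. Here edge (d,a) lies in no bag, so the decomposition is invalid.

No — edge (d,a) lies in no bag.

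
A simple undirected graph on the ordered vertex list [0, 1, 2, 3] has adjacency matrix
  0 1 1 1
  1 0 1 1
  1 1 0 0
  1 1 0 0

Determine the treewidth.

2

A width-2 tree decomposition is:
Bags: B1 = {0, 1, 3}  B2 = {0, 1, 2}
Tree: B1–B2
The largest bag has 3 vertices, giving width 2; this decomposition certifies tw(G) ≤ 2. For the lower bound, the 3 vertices {0, 1, 2} are pairwise adjacent, and any tree decomposition puts a clique entirely inside one bag — forcing width ≥ 2. Therefore the treewidth is 2.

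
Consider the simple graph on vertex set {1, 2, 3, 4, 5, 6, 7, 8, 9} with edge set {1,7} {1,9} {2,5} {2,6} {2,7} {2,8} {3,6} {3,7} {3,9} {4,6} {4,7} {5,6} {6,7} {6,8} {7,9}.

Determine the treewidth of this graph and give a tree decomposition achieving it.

Treewidth 2.
One optimal decomposition is:
Bags: B1 = {3, 6, 7}  B2 = {3, 7, 9}  B3 = {2, 6, 7}  B4 = {2, 6, 8}  B5 = {2, 5, 6}  B6 = {1, 7, 9}  B7 = {4, 6, 7}
Tree: B1–B2, B1–B3, B3–B4, B3–B5, B2–B6, B3–B7

Each bag holds 3 vertices, so the decomposition has width 2, which upper-bounds the treewidth. On the other hand G contains the 3-clique {1, 7, 9}. A clique must lie in a single bag of any decomposition, so no decomposition can have width below 2. Combining the bounds, tw(G) = 2.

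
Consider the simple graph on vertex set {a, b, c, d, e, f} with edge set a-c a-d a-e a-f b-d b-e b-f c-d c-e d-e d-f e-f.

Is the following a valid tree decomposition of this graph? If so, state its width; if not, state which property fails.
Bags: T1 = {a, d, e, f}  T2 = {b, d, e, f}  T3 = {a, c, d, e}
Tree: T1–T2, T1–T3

Yes; width 3.

Vertex coverage: the bags together contain {a, b, c, d, e, f}, the full vertex set. Edge coverage: each edge of G has both endpoints in at least one bag. Running intersection: for every vertex, the bags containing it form a connected subtree. All three properties hold, so this is a valid tree decomposition of width max|bag| − 1 = 3, and hence tw(G) ≤ 3.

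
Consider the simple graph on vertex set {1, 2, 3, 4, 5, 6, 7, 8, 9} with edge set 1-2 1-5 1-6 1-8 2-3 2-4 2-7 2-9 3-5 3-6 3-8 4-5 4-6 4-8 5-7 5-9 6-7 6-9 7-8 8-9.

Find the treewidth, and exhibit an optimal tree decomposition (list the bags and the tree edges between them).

Treewidth 4.
One optimal decomposition is:
Bags: B1 = {2, 3, 5, 6, 8}  B2 = {1, 2, 5, 6, 8}  B3 = {2, 5, 6, 8, 9}  B4 = {2, 4, 5, 6, 8}  B5 = {2, 5, 6, 7, 8}
Tree: B1–B2, B2–B3, B3–B4, B4–B5

The largest bag has 5 vertices, giving width 4; this decomposition certifies tw(G) ≤ 4. For the lower bound: the 5 vertex sets {3,8}, {1,2}, {6,9}, {5}, {4} are disjoint, each induces a connected subgraph, and every pair is joined by at least one edge of G. Contracting each set to a single vertex therefore yields K_{5} as a minor, and since treewidth is minor-monotone, tw(G) ≥ tw(K_{5}) = 4. Hence tw(G) = 4 exactly.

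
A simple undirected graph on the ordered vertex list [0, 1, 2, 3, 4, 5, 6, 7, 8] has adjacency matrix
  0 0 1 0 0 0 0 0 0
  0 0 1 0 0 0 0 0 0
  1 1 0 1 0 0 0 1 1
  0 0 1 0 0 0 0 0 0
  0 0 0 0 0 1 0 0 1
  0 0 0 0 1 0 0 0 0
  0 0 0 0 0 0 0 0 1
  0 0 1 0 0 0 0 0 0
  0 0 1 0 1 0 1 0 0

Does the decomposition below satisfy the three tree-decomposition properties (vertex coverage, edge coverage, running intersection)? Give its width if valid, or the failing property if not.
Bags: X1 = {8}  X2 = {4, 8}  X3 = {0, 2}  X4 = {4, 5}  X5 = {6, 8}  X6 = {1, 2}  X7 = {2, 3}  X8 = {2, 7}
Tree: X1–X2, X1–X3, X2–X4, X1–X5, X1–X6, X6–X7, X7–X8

A tree decomposition must satisfy three properties: every vertex lies in some bag; for every edge, both endpoints lie together in some bag; and for every vertex, the bags containing it form a connected subtree. Here edge (2,8) lies in no bag, so the decomposition is invalid.

No — edge (2,8) lies in no bag.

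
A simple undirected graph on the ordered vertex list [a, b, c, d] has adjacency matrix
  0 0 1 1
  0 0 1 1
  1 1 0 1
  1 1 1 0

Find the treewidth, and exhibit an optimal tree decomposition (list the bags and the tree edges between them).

Each bag holds 3 vertices, so the decomposition has width 2, which upper-bounds the treewidth. For the lower bound, the 3 vertices {a, c, d} are pairwise adjacent, and any tree decomposition puts a clique entirely inside one bag — forcing width ≥ 2. Hence tw(G) = 2 exactly.

Treewidth 2.
One such decomposition:
Bags: B1 = {a, c, d}  B2 = {b, c, d}
Tree: B1–B2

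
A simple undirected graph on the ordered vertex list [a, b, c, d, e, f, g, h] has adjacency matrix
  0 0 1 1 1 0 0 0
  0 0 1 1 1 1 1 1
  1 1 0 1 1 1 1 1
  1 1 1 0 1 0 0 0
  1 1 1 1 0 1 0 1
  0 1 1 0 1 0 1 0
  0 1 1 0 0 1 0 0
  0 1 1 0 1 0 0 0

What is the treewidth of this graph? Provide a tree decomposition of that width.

Treewidth 3.
One such decomposition:
Bags: B1 = {b, c, e, h}  B2 = {b, c, e, f}  B3 = {b, c, f, g}  B4 = {b, c, d, e}  B5 = {a, c, d, e}
Tree: B1–B2, B2–B3, B1–B4, B4–B5

Every bag has size at most 4, so the width is 4 − 1 = 3 and tw(G) ≤ 3. For the lower bound, the 4 vertices {a, c, d, e} are pairwise adjacent, and any tree decomposition puts a clique entirely inside one bag — forcing width ≥ 3. Hence tw(G) = 3 exactly.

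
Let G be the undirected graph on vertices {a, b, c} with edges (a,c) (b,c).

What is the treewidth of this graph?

A width-1 tree decomposition is:
Bags: B1 = {a, c}  B2 = {b, c}
Tree: B1–B2
The largest bag has 2 vertices, giving width 1; this decomposition certifies tw(G) ≤ 1. G has an edge, so its treewidth is at least 1. Hence tw(G) = 1 exactly.

1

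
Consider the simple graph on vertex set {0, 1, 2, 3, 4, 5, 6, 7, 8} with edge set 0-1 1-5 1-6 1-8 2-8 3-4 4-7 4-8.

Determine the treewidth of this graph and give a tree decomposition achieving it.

Treewidth 1.
One optimal decomposition is:
Bags: B1 = {4, 7}  B2 = {4, 8}  B3 = {2, 8}  B4 = {3, 4}  B5 = {1, 8}  B6 = {0, 1}  B7 = {1, 6}  B8 = {1, 5}
Tree: B1–B2, B2–B3, B1–B4, B3–B5, B5–B6, B5–B7, B7–B8

Each bag holds 2 vertices, so the decomposition has width 1, which upper-bounds the treewidth. G has an edge, so its treewidth is at least 1. Therefore the treewidth is 1.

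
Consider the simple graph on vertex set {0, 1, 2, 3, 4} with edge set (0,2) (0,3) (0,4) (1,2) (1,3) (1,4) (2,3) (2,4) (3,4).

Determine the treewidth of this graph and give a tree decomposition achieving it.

Treewidth 3.
One optimal decomposition is:
Bags: B1 = {0, 2, 3, 4}  B2 = {1, 2, 3, 4}
Tree: B1–B2

Every bag has size at most 4, so the width is 4 − 1 = 3 and tw(G) ≤ 3. On the other hand G contains the 4-clique {0, 2, 3, 4}. A clique must lie in a single bag of any decomposition, so no decomposition can have width below 3. Hence tw(G) = 3 exactly.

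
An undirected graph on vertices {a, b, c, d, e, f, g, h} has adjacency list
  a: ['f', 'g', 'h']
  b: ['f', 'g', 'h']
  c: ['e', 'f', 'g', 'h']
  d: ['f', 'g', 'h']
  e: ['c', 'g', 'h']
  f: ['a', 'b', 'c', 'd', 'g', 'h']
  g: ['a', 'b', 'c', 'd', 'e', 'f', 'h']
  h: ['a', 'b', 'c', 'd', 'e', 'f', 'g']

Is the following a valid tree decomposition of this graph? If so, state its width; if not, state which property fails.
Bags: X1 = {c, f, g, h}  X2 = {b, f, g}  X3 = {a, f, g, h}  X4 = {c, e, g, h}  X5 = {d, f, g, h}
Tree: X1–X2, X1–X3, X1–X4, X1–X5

A tree decomposition must satisfy three properties: every vertex lies in some bag; for every edge, both endpoints lie together in some bag; and for every vertex, the bags containing it form a connected subtree. Here edge (h,b) lies in no bag, so the decomposition is invalid.

No — edge (h,b) lies in no bag.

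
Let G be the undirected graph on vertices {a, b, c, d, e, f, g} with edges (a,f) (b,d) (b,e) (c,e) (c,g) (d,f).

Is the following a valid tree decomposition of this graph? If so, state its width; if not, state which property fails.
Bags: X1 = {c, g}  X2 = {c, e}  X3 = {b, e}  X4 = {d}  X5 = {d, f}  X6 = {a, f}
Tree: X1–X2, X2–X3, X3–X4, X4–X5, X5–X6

A tree decomposition must satisfy three properties: every vertex lies in some bag; for every edge, both endpoints lie together in some bag; and for every vertex, the bags containing it form a connected subtree. Here edge (b,d) lies in no bag, so the decomposition is invalid.

No — edge (b,d) lies in no bag.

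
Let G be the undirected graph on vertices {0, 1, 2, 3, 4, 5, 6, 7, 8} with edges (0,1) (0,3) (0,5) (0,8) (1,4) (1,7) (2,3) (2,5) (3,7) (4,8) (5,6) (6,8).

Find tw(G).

A width-3 tree decomposition is:
Bags: B1 = {4, 5, 6, 8}  B2 = {0, 4, 5, 8}  B3 = {0, 1, 4, 5}  B4 = {0, 1, 2, 5}  B5 = {0, 1, 2, 3}  B6 = {1, 2, 3, 7}
Tree: B1–B2, B2–B3, B3–B4, B4–B5, B5–B6
The largest bag has 4 vertices, giving width 3; this decomposition certifies tw(G) ≤ 3. For the lower bound: the 4 vertex sets {4,6,8}, {5}, {0}, {1,2,3,7} are disjoint, each induces a connected subgraph, and every pair is joined by at least one edge of G. Contracting each set to a single vertex therefore yields K_{4} as a minor, and since treewidth is minor-monotone, tw(G) ≥ tw(K_{4}) = 3. Combining the bounds, tw(G) = 3.

3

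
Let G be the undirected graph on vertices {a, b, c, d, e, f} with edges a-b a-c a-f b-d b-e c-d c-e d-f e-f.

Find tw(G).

A width-3 tree decomposition is:
Bags: B1 = {a, d, e, f}  B2 = {a, b, d, e}  B3 = {a, c, d, e}
Tree: B1–B2, B2–B3
The largest bag has 4 vertices, giving width 3; this decomposition certifies tw(G) ≤ 3. For the lower bound: the 4 vertex sets {e,f}, {b,d}, {a}, {c} are disjoint, each induces a connected subgraph, and every pair is joined by at least one edge of G. Contracting each set to a single vertex therefore yields K_{4} as a minor, and since treewidth is minor-monotone, tw(G) ≥ tw(K_{4}) = 3. Therefore the treewidth is 3.

3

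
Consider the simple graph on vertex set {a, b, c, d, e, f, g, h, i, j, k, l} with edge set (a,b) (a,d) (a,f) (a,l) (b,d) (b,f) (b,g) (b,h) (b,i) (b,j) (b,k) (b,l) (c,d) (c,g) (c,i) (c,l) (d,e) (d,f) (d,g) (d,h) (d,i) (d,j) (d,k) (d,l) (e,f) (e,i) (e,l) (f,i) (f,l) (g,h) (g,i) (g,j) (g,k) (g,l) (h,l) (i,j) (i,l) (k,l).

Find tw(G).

A width-4 tree decomposition is:
Bags: B1 = {b, d, g, i, j}  B2 = {b, d, g, i, l}  B3 = {b, d, g, k, l}  B4 = {b, d, g, h, l}  B5 = {b, d, f, i, l}  B6 = {a, b, d, f, l}  B7 = {c, d, g, i, l}  B8 = {d, e, f, i, l}
Tree: B1–B2, B2–B3, B2–B4, B2–B5, B5–B6, B2–B7, B5–B8
The largest bag has 5 vertices, giving width 4; this decomposition certifies tw(G) ≤ 4. For the lower bound, the 5 vertices {b, d, g, i, j} are pairwise adjacent, and any tree decomposition puts a clique entirely inside one bag — forcing width ≥ 4. The upper and lower bounds meet at 4, so that is the treewidth.

4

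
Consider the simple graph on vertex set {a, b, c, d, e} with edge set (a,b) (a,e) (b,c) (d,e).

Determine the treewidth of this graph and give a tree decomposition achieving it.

Treewidth 1.
Bags: B1 = {a, b}  B2 = {a, e}  B3 = {b, c}  B4 = {d, e}
Tree: B1–B2, B1–B3, B2–B4

The largest bag has 2 vertices, giving width 1; this decomposition certifies tw(G) ≤ 1. Since G has at least one edge (e.g. a–b), it is not an edgeless graph, so tw(G) ≥ 1. Hence tw(G) = 1 exactly.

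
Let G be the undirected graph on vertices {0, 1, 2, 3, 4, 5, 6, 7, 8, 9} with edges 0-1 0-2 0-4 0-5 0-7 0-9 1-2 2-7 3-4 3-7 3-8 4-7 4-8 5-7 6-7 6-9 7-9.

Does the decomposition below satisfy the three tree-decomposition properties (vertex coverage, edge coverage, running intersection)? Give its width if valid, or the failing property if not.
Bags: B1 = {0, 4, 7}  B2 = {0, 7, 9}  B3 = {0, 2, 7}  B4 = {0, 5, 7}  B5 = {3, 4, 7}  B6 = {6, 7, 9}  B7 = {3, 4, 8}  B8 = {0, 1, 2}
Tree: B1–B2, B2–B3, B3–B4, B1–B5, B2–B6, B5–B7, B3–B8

Yes; width 2.

Every vertex of G appears in some bag (union = {0, 1, 2, 3, 4, 5, 6, 7, 8, 9}); every edge is covered by a bag; and for each vertex v the set of bags containing v is connected in the bag tree. The decomposition is therefore valid. The largest bag has 3 vertices, so the width is 2.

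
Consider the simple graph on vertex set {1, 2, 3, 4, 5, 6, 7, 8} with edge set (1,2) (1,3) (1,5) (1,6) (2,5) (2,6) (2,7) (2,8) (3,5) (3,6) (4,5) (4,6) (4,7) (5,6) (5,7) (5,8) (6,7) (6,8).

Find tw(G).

3

A width-3 tree decomposition is:
Bags: B1 = {4, 5, 6, 7}  B2 = {2, 5, 6, 7}  B3 = {1, 2, 5, 6}  B4 = {1, 3, 5, 6}  B5 = {2, 5, 6, 8}
Tree: B1–B2, B2–B3, B3–B4, B3–B5
Each bag holds 4 vertices, so the decomposition has width 3, which upper-bounds the treewidth. Conversely, {2, 5, 6, 8} is a clique of size 4, and the vertices of any clique must share a bag in every tree decomposition; so some bag has ≥ 4 vertices and tw(G) ≥ 3. Combining the bounds, tw(G) = 3.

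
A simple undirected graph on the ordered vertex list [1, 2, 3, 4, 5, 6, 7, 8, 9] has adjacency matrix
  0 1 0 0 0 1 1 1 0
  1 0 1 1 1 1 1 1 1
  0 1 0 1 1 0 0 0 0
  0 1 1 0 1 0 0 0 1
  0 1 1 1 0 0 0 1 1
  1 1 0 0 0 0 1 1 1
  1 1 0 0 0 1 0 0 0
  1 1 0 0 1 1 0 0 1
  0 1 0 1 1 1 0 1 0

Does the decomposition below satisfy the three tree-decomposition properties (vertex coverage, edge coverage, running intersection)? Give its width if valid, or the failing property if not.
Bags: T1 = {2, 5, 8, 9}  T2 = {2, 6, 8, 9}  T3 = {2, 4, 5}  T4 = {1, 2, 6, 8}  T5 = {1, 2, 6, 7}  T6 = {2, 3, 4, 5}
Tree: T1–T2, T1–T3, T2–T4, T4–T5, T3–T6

A tree decomposition must satisfy three properties: every vertex lies in some bag; for every edge, both endpoints lie together in some bag; and for every vertex, the bags containing it form a connected subtree. Here edge (9,4) lies in no bag, so the decomposition is invalid.

No — edge (9,4) lies in no bag.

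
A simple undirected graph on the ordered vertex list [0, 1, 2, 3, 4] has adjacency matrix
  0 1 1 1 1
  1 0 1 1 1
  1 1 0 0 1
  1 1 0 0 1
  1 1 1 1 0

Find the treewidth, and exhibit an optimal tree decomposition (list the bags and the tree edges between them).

The largest bag has 4 vertices, giving width 3; this decomposition certifies tw(G) ≤ 3. Conversely, {0, 1, 2, 4} is a clique of size 4, and the vertices of any clique must share a bag in every tree decomposition; so some bag has ≥ 4 vertices and tw(G) ≥ 3. Hence tw(G) = 3 exactly.

Treewidth 3.
One optimal decomposition is:
Bags: B1 = {0, 1, 3, 4}  B2 = {0, 1, 2, 4}
Tree: B1–B2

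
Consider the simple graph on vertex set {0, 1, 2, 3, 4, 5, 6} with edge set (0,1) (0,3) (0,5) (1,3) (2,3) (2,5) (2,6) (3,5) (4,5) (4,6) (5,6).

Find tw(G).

A width-2 tree decomposition is:
Bags: B1 = {2, 3, 5}  B2 = {2, 5, 6}  B3 = {0, 3, 5}  B4 = {0, 1, 3}  B5 = {4, 5, 6}
Tree: B1–B2, B1–B3, B3–B4, B2–B5
The largest bag has 3 vertices, giving width 2; this decomposition certifies tw(G) ≤ 2. For the lower bound, the 3 vertices {0, 1, 3} are pairwise adjacent, and any tree decomposition puts a clique entirely inside one bag — forcing width ≥ 2. Combining the bounds, tw(G) = 2.

2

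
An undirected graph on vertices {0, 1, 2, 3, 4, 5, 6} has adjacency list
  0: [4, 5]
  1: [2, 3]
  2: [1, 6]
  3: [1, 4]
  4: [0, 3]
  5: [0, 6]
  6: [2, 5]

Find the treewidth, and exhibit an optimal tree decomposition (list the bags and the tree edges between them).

The largest bag has 3 vertices, giving width 2; this decomposition certifies tw(G) ≤ 2. Since 3–1–2–6–5–0–4–3 is a cycle in G, G is not acyclic. Forests are exactly the graphs of treewidth ≤ 1, so tw(G) ≥ 2. Therefore the treewidth is 2.

Treewidth 2.
Bags: B1 = {1, 2, 3}  B2 = {2, 3, 6}  B3 = {3, 5, 6}  B4 = {0, 3, 5}  B5 = {0, 3, 4}
Tree: B1–B2, B2–B3, B3–B4, B4–B5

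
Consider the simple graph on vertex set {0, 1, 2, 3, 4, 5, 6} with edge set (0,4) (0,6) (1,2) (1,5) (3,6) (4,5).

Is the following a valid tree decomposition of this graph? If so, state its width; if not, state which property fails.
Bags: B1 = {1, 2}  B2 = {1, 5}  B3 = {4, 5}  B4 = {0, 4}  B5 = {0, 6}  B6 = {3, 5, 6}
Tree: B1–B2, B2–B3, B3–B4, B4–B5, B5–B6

A tree decomposition must satisfy three properties: every vertex lies in some bag; for every edge, both endpoints lie together in some bag; and for every vertex, the bags containing it form a connected subtree. Here bags containing vertex 5 are not connected in the tree, so the decomposition is invalid.

No — bags containing vertex 5 are not connected in the tree.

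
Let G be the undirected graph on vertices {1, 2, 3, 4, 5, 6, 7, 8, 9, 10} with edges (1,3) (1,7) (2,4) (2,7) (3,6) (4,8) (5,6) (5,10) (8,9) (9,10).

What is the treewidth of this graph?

A width-2 tree decomposition is:
Bags: B1 = {8, 9, 10}  B2 = {5, 8, 10}  B3 = {5, 6, 8}  B4 = {3, 6, 8}  B5 = {1, 3, 8}  B6 = {1, 7, 8}  B7 = {2, 7, 8}  B8 = {2, 4, 8}
Tree: B1–B2, B2–B3, B3–B4, B4–B5, B5–B6, B6–B7, B7–B8
Every bag has size at most 3, so the width is 3 − 1 = 2 and tw(G) ≤ 2. Since 8–9–10–5–6–3–1–7–2–4–8 is a cycle in G, G is not acyclic. Forests are exactly the graphs of treewidth ≤ 1, so tw(G) ≥ 2. The upper and lower bounds meet at 2, so that is the treewidth.

2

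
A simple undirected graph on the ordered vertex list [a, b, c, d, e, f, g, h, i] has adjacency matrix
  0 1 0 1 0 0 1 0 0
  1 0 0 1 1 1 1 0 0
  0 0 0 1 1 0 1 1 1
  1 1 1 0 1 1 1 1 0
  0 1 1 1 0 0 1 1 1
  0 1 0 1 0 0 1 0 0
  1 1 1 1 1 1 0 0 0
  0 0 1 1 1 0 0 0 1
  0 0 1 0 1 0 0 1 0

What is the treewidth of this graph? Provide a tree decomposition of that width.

The largest bag has 4 vertices, giving width 3; this decomposition certifies tw(G) ≤ 3. On the other hand G contains the 4-clique {c, d, e, g}. A clique must lie in a single bag of any decomposition, so no decomposition can have width below 3. Therefore the treewidth is 3.

Treewidth 3.
Bags: B1 = {b, d, e, g}  B2 = {c, d, e, g}  B3 = {c, d, e, h}  B4 = {a, b, d, g}  B5 = {b, d, f, g}  B6 = {c, e, h, i}
Tree: B1–B2, B2–B3, B1–B4, B1–B5, B3–B6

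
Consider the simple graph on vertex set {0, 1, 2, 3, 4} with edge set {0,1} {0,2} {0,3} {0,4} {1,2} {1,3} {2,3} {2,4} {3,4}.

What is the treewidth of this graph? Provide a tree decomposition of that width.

Each bag holds 4 vertices, so the decomposition has width 3, which upper-bounds the treewidth. On the other hand G contains the 4-clique {0, 1, 2, 3}. A clique must lie in a single bag of any decomposition, so no decomposition can have width below 3. Therefore the treewidth is 3.

Treewidth 3.
Bags: B1 = {0, 2, 3, 4}  B2 = {0, 1, 2, 3}
Tree: B1–B2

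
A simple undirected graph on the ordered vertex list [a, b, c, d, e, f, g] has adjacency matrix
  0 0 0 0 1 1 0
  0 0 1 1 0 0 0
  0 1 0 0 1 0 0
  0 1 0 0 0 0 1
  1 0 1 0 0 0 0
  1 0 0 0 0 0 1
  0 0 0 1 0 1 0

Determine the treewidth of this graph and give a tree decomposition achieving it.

Every bag has size at most 3, so the width is 3 − 1 = 2 and tw(G) ≤ 2. The edges d–g–f–a–e–c–b–d form a cycle, so G is not a tree and its treewidth is at least 2. Hence tw(G) = 2 exactly.

Treewidth 2.
One such decomposition:
Bags: B1 = {d, f, g}  B2 = {a, d, f}  B3 = {a, d, e}  B4 = {c, d, e}  B5 = {b, c, d}
Tree: B1–B2, B2–B3, B3–B4, B4–B5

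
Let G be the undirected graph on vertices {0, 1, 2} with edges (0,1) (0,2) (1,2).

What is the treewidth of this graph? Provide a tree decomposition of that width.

A single bag containing all 3 vertices is trivially a valid decomposition of width 2. For the lower bound, the 3 vertices {0, 1, 2} are pairwise adjacent, and any tree decomposition puts a clique entirely inside one bag — forcing width ≥ 2. The upper and lower bounds meet at 2, so that is the treewidth.

Treewidth 2.
Bags: B1 = {0, 1, 2}
Tree: (single bag)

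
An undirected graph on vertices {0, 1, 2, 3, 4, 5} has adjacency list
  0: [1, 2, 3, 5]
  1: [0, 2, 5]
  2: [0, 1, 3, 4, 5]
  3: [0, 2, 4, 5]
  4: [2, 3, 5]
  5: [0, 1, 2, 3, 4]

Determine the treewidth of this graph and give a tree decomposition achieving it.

Treewidth 3.
One optimal decomposition is:
Bags: B1 = {0, 1, 2, 5}  B2 = {0, 2, 3, 5}  B3 = {2, 3, 4, 5}
Tree: B1–B2, B2–B3

Every bag has size at most 4, so the width is 4 − 1 = 3 and tw(G) ≤ 3. Conversely, {0, 1, 2, 5} is a clique of size 4, and the vertices of any clique must share a bag in every tree decomposition; so some bag has ≥ 4 vertices and tw(G) ≥ 3. The upper and lower bounds meet at 3, so that is the treewidth.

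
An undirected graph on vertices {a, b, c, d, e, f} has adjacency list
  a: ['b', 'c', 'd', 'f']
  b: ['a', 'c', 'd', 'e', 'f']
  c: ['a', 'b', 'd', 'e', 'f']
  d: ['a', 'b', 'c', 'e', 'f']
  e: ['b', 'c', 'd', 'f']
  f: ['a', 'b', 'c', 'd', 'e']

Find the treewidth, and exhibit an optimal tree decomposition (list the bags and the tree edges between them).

Treewidth 4.
One such decomposition:
Bags: B1 = {a, b, c, d, f}  B2 = {b, c, d, e, f}
Tree: B1–B2

Each bag holds 5 vertices, so the decomposition has width 4, which upper-bounds the treewidth. On the other hand G contains the 5-clique {b, c, d, e, f}. A clique must lie in a single bag of any decomposition, so no decomposition can have width below 4. Combining the bounds, tw(G) = 4.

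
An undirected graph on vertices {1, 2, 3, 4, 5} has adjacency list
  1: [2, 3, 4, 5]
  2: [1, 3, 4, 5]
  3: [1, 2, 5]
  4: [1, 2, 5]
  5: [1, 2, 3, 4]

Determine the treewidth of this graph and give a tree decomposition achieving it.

Each bag holds 4 vertices, so the decomposition has width 3, which upper-bounds the treewidth. Conversely, {1, 2, 3, 5} is a clique of size 4, and the vertices of any clique must share a bag in every tree decomposition; so some bag has ≥ 4 vertices and tw(G) ≥ 3. The upper and lower bounds meet at 3, so that is the treewidth.

Treewidth 3.
One optimal decomposition is:
Bags: B1 = {1, 2, 4, 5}  B2 = {1, 2, 3, 5}
Tree: B1–B2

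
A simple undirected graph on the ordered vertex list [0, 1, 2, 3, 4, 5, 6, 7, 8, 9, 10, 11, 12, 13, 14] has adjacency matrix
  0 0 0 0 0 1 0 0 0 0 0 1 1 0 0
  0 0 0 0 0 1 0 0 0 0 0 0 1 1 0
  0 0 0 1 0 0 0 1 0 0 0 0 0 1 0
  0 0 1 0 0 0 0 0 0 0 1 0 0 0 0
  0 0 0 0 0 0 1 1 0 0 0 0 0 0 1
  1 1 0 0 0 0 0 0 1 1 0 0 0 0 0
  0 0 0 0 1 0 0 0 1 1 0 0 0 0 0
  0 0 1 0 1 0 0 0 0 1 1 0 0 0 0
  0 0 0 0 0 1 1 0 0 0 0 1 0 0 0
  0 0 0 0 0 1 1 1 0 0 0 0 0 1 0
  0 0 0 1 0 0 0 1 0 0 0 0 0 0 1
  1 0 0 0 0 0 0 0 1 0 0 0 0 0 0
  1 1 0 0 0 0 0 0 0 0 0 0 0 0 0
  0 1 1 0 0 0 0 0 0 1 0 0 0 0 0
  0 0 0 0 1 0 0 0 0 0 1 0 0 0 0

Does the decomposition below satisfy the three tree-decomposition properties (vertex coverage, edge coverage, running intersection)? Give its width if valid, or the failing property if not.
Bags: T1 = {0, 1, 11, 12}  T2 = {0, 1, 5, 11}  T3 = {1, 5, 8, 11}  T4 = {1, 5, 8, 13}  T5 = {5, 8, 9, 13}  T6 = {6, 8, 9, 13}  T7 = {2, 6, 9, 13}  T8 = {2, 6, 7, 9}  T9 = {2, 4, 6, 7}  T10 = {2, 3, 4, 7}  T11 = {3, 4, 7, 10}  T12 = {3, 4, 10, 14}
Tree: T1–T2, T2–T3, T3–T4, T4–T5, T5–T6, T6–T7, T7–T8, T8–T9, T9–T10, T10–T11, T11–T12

Yes; width 3.

Checking the three conditions: (i) the bags cover all of {0, 1, 2, 3, 4, 5, 6, 7, 8, 9, 10, 11, 12, 13, 14}; (ii) for each edge, some bag contains both endpoints; (iii) the bags containing any fixed vertex form a subtree. All hold, so the decomposition is valid with width 4 − 1 = 3.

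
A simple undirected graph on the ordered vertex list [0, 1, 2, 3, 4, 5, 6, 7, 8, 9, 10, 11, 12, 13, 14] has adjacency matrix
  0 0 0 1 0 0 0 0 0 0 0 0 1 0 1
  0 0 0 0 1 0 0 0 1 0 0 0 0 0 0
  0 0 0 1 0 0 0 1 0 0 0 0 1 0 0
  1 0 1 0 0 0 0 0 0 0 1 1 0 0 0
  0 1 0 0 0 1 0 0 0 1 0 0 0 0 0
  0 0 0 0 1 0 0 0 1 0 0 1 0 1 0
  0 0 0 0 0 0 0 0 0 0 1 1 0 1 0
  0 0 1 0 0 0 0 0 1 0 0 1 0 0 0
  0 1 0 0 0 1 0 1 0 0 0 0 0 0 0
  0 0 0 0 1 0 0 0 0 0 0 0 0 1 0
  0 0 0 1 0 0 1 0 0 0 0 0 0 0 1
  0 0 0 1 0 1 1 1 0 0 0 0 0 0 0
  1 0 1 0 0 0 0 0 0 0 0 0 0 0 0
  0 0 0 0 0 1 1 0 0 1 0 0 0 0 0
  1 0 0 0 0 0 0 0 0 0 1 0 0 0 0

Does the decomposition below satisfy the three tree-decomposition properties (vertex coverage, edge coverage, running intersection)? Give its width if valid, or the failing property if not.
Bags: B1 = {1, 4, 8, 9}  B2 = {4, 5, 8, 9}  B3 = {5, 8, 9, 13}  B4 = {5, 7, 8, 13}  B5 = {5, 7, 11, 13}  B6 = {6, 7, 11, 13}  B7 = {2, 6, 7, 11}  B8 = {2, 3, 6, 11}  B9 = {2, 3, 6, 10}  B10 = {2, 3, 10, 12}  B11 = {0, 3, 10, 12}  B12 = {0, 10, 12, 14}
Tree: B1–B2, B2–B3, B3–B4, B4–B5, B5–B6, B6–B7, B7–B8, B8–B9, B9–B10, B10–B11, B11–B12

Yes; width 3.

Every vertex of G appears in some bag (union = {0, 1, 2, 3, 4, 5, 6, 7, 8, 9, 10, 11, 12, 13, 14}); every edge is covered by a bag; and for each vertex v the set of bags containing v is connected in the bag tree. The decomposition is therefore valid. The largest bag has 4 vertices, so the width is 3.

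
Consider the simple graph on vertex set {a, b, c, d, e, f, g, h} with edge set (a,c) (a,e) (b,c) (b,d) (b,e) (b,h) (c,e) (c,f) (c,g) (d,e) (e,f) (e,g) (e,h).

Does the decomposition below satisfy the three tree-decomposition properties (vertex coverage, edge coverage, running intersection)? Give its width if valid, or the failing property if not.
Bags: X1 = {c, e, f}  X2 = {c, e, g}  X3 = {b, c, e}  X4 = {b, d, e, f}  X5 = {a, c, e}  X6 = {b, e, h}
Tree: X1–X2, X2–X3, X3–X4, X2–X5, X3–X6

A tree decomposition must satisfy three properties: every vertex lies in some bag; for every edge, both endpoints lie together in some bag; and for every vertex, the bags containing it form a connected subtree. Here bags containing vertex f are not connected in the tree, so the decomposition is invalid.

No — bags containing vertex f are not connected in the tree.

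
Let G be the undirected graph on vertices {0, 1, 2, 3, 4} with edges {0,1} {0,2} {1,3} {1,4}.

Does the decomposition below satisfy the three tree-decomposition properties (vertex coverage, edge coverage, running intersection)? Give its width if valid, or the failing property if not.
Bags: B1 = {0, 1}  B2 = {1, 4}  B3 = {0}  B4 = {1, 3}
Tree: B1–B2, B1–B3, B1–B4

No — vertex 2 appears in no bag.

A tree decomposition must satisfy three properties: every vertex lies in some bag; for every edge, both endpoints lie together in some bag; and for every vertex, the bags containing it form a connected subtree. Here vertex 2 appears in no bag, so the decomposition is invalid.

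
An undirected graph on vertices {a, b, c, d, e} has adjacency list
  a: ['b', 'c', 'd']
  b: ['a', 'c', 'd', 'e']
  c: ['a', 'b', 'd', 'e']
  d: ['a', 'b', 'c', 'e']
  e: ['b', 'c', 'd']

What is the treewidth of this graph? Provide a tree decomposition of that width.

Each bag holds 4 vertices, so the decomposition has width 3, which upper-bounds the treewidth. On the other hand G contains the 4-clique {b, c, d, e}. A clique must lie in a single bag of any decomposition, so no decomposition can have width below 3. Therefore the treewidth is 3.

Treewidth 3.
One such decomposition:
Bags: B1 = {b, c, d, e}  B2 = {a, b, c, d}
Tree: B1–B2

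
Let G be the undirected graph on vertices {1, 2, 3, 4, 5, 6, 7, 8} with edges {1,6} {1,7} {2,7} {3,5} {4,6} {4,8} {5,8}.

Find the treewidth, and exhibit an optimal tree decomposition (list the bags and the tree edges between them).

The largest bag has 2 vertices, giving width 1; this decomposition certifies tw(G) ≤ 1. G has an edge, so its treewidth is at least 1. Therefore the treewidth is 1.

Treewidth 1.
Bags: B1 = {3, 5}  B2 = {5, 8}  B3 = {4, 8}  B4 = {4, 6}  B5 = {1, 6}  B6 = {1, 7}  B7 = {2, 7}
Tree: B1–B2, B2–B3, B3–B4, B4–B5, B5–B6, B6–B7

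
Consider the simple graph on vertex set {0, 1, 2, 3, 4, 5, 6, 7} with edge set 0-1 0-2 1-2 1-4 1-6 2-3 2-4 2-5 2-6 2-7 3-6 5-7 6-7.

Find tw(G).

A width-2 tree decomposition is:
Bags: B1 = {0, 1, 2}  B2 = {1, 2, 6}  B3 = {2, 3, 6}  B4 = {2, 6, 7}  B5 = {1, 2, 4}  B6 = {2, 5, 7}
Tree: B1–B2, B2–B3, B3–B4, B1–B5, B4–B6
Every bag has size at most 3, so the width is 3 − 1 = 2 and tw(G) ≤ 2. Conversely, {0, 1, 2} is a clique of size 3, and the vertices of any clique must share a bag in every tree decomposition; so some bag has ≥ 3 vertices and tw(G) ≥ 2. The upper and lower bounds meet at 2, so that is the treewidth.

2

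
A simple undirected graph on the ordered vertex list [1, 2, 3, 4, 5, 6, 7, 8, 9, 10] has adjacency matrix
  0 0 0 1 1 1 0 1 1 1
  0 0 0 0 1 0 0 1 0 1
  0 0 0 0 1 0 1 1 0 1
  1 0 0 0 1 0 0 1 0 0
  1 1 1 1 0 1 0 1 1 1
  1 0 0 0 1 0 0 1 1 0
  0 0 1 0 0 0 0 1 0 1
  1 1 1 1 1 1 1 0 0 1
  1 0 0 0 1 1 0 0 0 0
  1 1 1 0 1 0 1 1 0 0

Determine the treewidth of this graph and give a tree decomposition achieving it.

Each bag holds 4 vertices, so the decomposition has width 3, which upper-bounds the treewidth. On the other hand G contains the 4-clique {1, 5, 8, 10}. A clique must lie in a single bag of any decomposition, so no decomposition can have width below 3. The upper and lower bounds meet at 3, so that is the treewidth.

Treewidth 3.
One such decomposition:
Bags: B1 = {3, 5, 8, 10}  B2 = {1, 5, 8, 10}  B3 = {1, 4, 5, 8}  B4 = {2, 5, 8, 10}  B5 = {1, 5, 6, 8}  B6 = {3, 7, 8, 10}  B7 = {1, 5, 6, 9}
Tree: B1–B2, B2–B3, B2–B4, B2–B5, B1–B6, B5–B7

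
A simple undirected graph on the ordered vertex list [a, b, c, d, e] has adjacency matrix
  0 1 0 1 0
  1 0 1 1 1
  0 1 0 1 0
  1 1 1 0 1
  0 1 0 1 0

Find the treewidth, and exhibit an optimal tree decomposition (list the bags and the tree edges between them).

Each bag holds 3 vertices, so the decomposition has width 2, which upper-bounds the treewidth. For the lower bound, the 3 vertices {b, d, e} are pairwise adjacent, and any tree decomposition puts a clique entirely inside one bag — forcing width ≥ 2. The upper and lower bounds meet at 2, so that is the treewidth.

Treewidth 2.
One optimal decomposition is:
Bags: B1 = {a, b, d}  B2 = {b, d, e}  B3 = {b, c, d}
Tree: B1–B2, B1–B3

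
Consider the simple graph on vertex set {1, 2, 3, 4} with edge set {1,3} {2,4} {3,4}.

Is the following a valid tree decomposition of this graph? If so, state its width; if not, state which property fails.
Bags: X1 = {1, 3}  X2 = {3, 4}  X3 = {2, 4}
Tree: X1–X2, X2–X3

Yes; width 1.

Vertex coverage: the bags together contain {1, 2, 3, 4}, the full vertex set. Edge coverage: each edge of G has both endpoints in at least one bag. Running intersection: for every vertex, the bags containing it form a connected subtree. All three properties hold, so this is a valid tree decomposition of width max|bag| − 1 = 1, and hence tw(G) ≤ 1.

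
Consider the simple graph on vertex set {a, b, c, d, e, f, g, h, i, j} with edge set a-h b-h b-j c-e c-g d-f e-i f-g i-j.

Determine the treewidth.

A width-1 tree decomposition is:
Bags: B1 = {a, h}  B2 = {b, h}  B3 = {b, j}  B4 = {i, j}  B5 = {e, i}  B6 = {c, e}  B7 = {c, g}  B8 = {f, g}  B9 = {d, f}
Tree: B1–B2, B2–B3, B3–B4, B4–B5, B5–B6, B6–B7, B7–B8, B8–B9
The largest bag has 2 vertices, giving width 1; this decomposition certifies tw(G) ≤ 1. Since G has at least one edge (e.g. a–h), it is not an edgeless graph, so tw(G) ≥ 1. Therefore the treewidth is 1.

1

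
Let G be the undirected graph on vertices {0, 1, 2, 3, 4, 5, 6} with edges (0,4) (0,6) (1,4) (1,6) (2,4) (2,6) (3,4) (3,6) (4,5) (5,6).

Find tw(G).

2

A width-2 tree decomposition is:
Bags: B1 = {1, 4, 6}  B2 = {4, 5, 6}  B3 = {2, 4, 6}  B4 = {3, 4, 6}  B5 = {0, 4, 6}
Tree: B1–B2, B2–B3, B3–B4, B4–B5
The largest bag has 3 vertices, giving width 2; this decomposition certifies tw(G) ≤ 2. For the lower bound, G contains the cycle 6–1–4–5–6, so G is not a forest; only forests have treewidth ≤ 1, hence tw(G) ≥ 2. Combining the bounds, tw(G) = 2.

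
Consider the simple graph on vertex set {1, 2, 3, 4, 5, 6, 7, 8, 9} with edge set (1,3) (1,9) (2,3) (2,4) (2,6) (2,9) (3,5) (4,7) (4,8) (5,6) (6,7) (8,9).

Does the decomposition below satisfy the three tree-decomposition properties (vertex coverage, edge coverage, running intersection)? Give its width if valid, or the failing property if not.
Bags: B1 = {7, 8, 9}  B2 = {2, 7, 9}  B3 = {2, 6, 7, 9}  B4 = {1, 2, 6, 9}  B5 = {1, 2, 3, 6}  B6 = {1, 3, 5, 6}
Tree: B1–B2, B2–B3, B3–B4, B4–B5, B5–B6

A tree decomposition must satisfy three properties: every vertex lies in some bag; for every edge, both endpoints lie together in some bag; and for every vertex, the bags containing it form a connected subtree. Here vertex 4 appears in no bag, so the decomposition is invalid.

No — vertex 4 appears in no bag.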